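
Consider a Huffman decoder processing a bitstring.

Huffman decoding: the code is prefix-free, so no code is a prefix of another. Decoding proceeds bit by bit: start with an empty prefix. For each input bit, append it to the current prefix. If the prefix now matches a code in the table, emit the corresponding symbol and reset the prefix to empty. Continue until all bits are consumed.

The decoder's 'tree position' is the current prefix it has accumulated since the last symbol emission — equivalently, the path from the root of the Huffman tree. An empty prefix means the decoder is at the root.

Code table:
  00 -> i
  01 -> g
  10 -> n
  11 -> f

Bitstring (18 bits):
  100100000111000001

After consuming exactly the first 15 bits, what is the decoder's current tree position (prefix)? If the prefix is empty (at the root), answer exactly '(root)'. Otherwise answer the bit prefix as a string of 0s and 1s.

Bit 0: prefix='1' (no match yet)
Bit 1: prefix='10' -> emit 'n', reset
Bit 2: prefix='0' (no match yet)
Bit 3: prefix='01' -> emit 'g', reset
Bit 4: prefix='0' (no match yet)
Bit 5: prefix='00' -> emit 'i', reset
Bit 6: prefix='0' (no match yet)
Bit 7: prefix='00' -> emit 'i', reset
Bit 8: prefix='0' (no match yet)
Bit 9: prefix='01' -> emit 'g', reset
Bit 10: prefix='1' (no match yet)
Bit 11: prefix='11' -> emit 'f', reset
Bit 12: prefix='0' (no match yet)
Bit 13: prefix='00' -> emit 'i', reset
Bit 14: prefix='0' (no match yet)

Answer: 0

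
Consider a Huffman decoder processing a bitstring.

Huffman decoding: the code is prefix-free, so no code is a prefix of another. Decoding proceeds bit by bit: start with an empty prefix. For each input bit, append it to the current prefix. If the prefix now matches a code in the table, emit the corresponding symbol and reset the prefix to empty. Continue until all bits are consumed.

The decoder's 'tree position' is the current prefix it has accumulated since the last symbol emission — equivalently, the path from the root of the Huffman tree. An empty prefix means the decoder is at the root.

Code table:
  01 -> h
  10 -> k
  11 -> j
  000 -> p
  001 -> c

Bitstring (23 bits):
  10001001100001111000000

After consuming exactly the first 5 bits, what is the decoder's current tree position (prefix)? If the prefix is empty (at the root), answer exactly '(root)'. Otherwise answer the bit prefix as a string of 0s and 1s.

Bit 0: prefix='1' (no match yet)
Bit 1: prefix='10' -> emit 'k', reset
Bit 2: prefix='0' (no match yet)
Bit 3: prefix='00' (no match yet)
Bit 4: prefix='001' -> emit 'c', reset

Answer: (root)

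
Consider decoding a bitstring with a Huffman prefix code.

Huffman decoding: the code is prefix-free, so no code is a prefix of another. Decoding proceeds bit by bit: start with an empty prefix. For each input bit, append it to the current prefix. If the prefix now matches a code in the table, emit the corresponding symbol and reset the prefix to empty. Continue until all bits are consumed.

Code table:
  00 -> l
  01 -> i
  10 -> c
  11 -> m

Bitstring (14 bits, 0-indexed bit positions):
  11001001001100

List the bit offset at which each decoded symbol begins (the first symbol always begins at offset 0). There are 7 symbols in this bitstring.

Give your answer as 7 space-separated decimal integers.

Answer: 0 2 4 6 8 10 12

Derivation:
Bit 0: prefix='1' (no match yet)
Bit 1: prefix='11' -> emit 'm', reset
Bit 2: prefix='0' (no match yet)
Bit 3: prefix='00' -> emit 'l', reset
Bit 4: prefix='1' (no match yet)
Bit 5: prefix='10' -> emit 'c', reset
Bit 6: prefix='0' (no match yet)
Bit 7: prefix='01' -> emit 'i', reset
Bit 8: prefix='0' (no match yet)
Bit 9: prefix='00' -> emit 'l', reset
Bit 10: prefix='1' (no match yet)
Bit 11: prefix='11' -> emit 'm', reset
Bit 12: prefix='0' (no match yet)
Bit 13: prefix='00' -> emit 'l', reset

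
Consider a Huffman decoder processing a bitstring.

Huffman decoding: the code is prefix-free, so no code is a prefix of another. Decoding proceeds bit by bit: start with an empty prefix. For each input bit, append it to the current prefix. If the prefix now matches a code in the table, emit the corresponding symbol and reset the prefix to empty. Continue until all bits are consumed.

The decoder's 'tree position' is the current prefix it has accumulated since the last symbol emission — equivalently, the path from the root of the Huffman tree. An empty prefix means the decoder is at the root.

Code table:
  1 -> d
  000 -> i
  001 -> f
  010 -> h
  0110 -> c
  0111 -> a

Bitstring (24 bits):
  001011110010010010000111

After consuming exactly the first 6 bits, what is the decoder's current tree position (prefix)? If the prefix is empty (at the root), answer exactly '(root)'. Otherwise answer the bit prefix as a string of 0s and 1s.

Bit 0: prefix='0' (no match yet)
Bit 1: prefix='00' (no match yet)
Bit 2: prefix='001' -> emit 'f', reset
Bit 3: prefix='0' (no match yet)
Bit 4: prefix='01' (no match yet)
Bit 5: prefix='011' (no match yet)

Answer: 011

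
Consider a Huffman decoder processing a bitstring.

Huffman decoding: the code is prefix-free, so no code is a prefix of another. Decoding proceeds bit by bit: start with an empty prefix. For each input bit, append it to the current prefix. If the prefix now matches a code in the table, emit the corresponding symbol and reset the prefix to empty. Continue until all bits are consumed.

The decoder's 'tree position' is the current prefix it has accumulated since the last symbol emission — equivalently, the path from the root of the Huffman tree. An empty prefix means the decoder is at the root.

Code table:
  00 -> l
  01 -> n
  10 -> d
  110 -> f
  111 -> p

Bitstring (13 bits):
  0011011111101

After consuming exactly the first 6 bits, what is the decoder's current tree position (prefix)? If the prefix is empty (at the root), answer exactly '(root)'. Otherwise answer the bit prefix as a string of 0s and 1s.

Answer: 1

Derivation:
Bit 0: prefix='0' (no match yet)
Bit 1: prefix='00' -> emit 'l', reset
Bit 2: prefix='1' (no match yet)
Bit 3: prefix='11' (no match yet)
Bit 4: prefix='110' -> emit 'f', reset
Bit 5: prefix='1' (no match yet)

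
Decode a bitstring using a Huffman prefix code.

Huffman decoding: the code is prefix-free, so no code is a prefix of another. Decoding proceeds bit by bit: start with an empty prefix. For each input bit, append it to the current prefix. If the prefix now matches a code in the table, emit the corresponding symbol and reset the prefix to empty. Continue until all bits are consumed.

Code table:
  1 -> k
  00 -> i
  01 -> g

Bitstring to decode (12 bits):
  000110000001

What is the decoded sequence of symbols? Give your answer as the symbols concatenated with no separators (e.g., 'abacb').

Bit 0: prefix='0' (no match yet)
Bit 1: prefix='00' -> emit 'i', reset
Bit 2: prefix='0' (no match yet)
Bit 3: prefix='01' -> emit 'g', reset
Bit 4: prefix='1' -> emit 'k', reset
Bit 5: prefix='0' (no match yet)
Bit 6: prefix='00' -> emit 'i', reset
Bit 7: prefix='0' (no match yet)
Bit 8: prefix='00' -> emit 'i', reset
Bit 9: prefix='0' (no match yet)
Bit 10: prefix='00' -> emit 'i', reset
Bit 11: prefix='1' -> emit 'k', reset

Answer: igkiiik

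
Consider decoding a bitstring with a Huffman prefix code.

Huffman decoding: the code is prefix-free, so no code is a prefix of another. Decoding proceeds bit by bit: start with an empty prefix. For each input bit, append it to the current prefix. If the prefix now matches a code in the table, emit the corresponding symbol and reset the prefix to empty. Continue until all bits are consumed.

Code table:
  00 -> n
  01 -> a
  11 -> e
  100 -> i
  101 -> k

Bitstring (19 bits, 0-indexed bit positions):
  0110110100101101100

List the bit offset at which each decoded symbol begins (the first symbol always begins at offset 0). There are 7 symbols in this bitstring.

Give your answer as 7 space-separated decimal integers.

Bit 0: prefix='0' (no match yet)
Bit 1: prefix='01' -> emit 'a', reset
Bit 2: prefix='1' (no match yet)
Bit 3: prefix='10' (no match yet)
Bit 4: prefix='101' -> emit 'k', reset
Bit 5: prefix='1' (no match yet)
Bit 6: prefix='10' (no match yet)
Bit 7: prefix='101' -> emit 'k', reset
Bit 8: prefix='0' (no match yet)
Bit 9: prefix='00' -> emit 'n', reset
Bit 10: prefix='1' (no match yet)
Bit 11: prefix='10' (no match yet)
Bit 12: prefix='101' -> emit 'k', reset
Bit 13: prefix='1' (no match yet)
Bit 14: prefix='10' (no match yet)
Bit 15: prefix='101' -> emit 'k', reset
Bit 16: prefix='1' (no match yet)
Bit 17: prefix='10' (no match yet)
Bit 18: prefix='100' -> emit 'i', reset

Answer: 0 2 5 8 10 13 16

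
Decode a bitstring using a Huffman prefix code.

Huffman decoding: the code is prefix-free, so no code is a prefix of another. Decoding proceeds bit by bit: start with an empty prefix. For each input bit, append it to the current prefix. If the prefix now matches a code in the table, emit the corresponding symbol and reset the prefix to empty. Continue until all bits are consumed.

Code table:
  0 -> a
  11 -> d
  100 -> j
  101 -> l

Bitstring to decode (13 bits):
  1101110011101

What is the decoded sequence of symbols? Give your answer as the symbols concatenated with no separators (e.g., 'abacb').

Answer: dadjdl

Derivation:
Bit 0: prefix='1' (no match yet)
Bit 1: prefix='11' -> emit 'd', reset
Bit 2: prefix='0' -> emit 'a', reset
Bit 3: prefix='1' (no match yet)
Bit 4: prefix='11' -> emit 'd', reset
Bit 5: prefix='1' (no match yet)
Bit 6: prefix='10' (no match yet)
Bit 7: prefix='100' -> emit 'j', reset
Bit 8: prefix='1' (no match yet)
Bit 9: prefix='11' -> emit 'd', reset
Bit 10: prefix='1' (no match yet)
Bit 11: prefix='10' (no match yet)
Bit 12: prefix='101' -> emit 'l', reset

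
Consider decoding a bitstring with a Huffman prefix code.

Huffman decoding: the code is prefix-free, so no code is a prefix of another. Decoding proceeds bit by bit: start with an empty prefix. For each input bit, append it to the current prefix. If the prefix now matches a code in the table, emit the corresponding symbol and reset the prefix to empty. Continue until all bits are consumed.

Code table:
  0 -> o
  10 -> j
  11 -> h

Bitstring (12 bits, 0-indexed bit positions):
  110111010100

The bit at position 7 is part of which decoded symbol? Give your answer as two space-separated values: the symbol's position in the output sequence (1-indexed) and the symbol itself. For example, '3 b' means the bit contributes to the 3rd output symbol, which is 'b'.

Answer: 5 j

Derivation:
Bit 0: prefix='1' (no match yet)
Bit 1: prefix='11' -> emit 'h', reset
Bit 2: prefix='0' -> emit 'o', reset
Bit 3: prefix='1' (no match yet)
Bit 4: prefix='11' -> emit 'h', reset
Bit 5: prefix='1' (no match yet)
Bit 6: prefix='10' -> emit 'j', reset
Bit 7: prefix='1' (no match yet)
Bit 8: prefix='10' -> emit 'j', reset
Bit 9: prefix='1' (no match yet)
Bit 10: prefix='10' -> emit 'j', reset
Bit 11: prefix='0' -> emit 'o', reset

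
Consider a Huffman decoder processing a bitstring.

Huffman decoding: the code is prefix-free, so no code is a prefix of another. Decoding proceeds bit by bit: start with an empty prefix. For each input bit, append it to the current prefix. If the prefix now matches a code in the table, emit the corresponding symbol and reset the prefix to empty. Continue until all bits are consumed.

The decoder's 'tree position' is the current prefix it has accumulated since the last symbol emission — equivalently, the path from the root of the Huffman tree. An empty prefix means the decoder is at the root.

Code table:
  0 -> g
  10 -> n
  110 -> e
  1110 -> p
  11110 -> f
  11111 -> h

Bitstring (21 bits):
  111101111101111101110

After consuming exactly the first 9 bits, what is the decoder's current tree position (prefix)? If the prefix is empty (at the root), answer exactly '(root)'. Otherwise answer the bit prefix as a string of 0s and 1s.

Bit 0: prefix='1' (no match yet)
Bit 1: prefix='11' (no match yet)
Bit 2: prefix='111' (no match yet)
Bit 3: prefix='1111' (no match yet)
Bit 4: prefix='11110' -> emit 'f', reset
Bit 5: prefix='1' (no match yet)
Bit 6: prefix='11' (no match yet)
Bit 7: prefix='111' (no match yet)
Bit 8: prefix='1111' (no match yet)

Answer: 1111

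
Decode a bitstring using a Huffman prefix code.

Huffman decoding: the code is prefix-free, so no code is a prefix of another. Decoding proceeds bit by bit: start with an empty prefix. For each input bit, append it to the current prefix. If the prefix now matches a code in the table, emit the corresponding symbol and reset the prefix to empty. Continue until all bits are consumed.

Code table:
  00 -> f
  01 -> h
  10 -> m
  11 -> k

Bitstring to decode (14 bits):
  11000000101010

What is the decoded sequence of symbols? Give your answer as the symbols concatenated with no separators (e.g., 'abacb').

Bit 0: prefix='1' (no match yet)
Bit 1: prefix='11' -> emit 'k', reset
Bit 2: prefix='0' (no match yet)
Bit 3: prefix='00' -> emit 'f', reset
Bit 4: prefix='0' (no match yet)
Bit 5: prefix='00' -> emit 'f', reset
Bit 6: prefix='0' (no match yet)
Bit 7: prefix='00' -> emit 'f', reset
Bit 8: prefix='1' (no match yet)
Bit 9: prefix='10' -> emit 'm', reset
Bit 10: prefix='1' (no match yet)
Bit 11: prefix='10' -> emit 'm', reset
Bit 12: prefix='1' (no match yet)
Bit 13: prefix='10' -> emit 'm', reset

Answer: kfffmmm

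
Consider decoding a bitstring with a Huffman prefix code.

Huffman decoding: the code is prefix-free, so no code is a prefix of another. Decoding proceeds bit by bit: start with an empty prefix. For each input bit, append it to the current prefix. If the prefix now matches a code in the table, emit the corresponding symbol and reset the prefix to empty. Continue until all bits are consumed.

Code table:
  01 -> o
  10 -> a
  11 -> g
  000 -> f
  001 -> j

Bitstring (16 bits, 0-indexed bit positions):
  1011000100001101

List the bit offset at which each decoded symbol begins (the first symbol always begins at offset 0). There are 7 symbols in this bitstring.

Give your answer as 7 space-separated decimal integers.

Bit 0: prefix='1' (no match yet)
Bit 1: prefix='10' -> emit 'a', reset
Bit 2: prefix='1' (no match yet)
Bit 3: prefix='11' -> emit 'g', reset
Bit 4: prefix='0' (no match yet)
Bit 5: prefix='00' (no match yet)
Bit 6: prefix='000' -> emit 'f', reset
Bit 7: prefix='1' (no match yet)
Bit 8: prefix='10' -> emit 'a', reset
Bit 9: prefix='0' (no match yet)
Bit 10: prefix='00' (no match yet)
Bit 11: prefix='000' -> emit 'f', reset
Bit 12: prefix='1' (no match yet)
Bit 13: prefix='11' -> emit 'g', reset
Bit 14: prefix='0' (no match yet)
Bit 15: prefix='01' -> emit 'o', reset

Answer: 0 2 4 7 9 12 14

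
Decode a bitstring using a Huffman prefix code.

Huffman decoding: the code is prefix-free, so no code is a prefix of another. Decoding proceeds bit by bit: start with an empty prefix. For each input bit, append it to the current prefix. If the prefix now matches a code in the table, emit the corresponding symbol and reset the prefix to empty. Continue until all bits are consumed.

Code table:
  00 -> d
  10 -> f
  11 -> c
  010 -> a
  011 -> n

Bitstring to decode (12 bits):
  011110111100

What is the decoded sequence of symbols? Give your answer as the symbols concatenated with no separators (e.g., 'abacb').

Bit 0: prefix='0' (no match yet)
Bit 1: prefix='01' (no match yet)
Bit 2: prefix='011' -> emit 'n', reset
Bit 3: prefix='1' (no match yet)
Bit 4: prefix='11' -> emit 'c', reset
Bit 5: prefix='0' (no match yet)
Bit 6: prefix='01' (no match yet)
Bit 7: prefix='011' -> emit 'n', reset
Bit 8: prefix='1' (no match yet)
Bit 9: prefix='11' -> emit 'c', reset
Bit 10: prefix='0' (no match yet)
Bit 11: prefix='00' -> emit 'd', reset

Answer: ncncd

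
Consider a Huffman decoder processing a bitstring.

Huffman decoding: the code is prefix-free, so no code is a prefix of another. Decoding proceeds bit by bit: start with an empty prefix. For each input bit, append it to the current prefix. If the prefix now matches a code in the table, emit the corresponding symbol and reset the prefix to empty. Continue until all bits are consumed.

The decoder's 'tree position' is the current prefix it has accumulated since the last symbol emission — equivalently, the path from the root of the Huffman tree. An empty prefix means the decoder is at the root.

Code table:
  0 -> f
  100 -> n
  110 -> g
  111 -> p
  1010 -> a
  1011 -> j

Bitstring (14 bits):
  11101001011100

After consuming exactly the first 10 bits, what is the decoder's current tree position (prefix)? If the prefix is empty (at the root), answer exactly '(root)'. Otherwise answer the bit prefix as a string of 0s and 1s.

Answer: 101

Derivation:
Bit 0: prefix='1' (no match yet)
Bit 1: prefix='11' (no match yet)
Bit 2: prefix='111' -> emit 'p', reset
Bit 3: prefix='0' -> emit 'f', reset
Bit 4: prefix='1' (no match yet)
Bit 5: prefix='10' (no match yet)
Bit 6: prefix='100' -> emit 'n', reset
Bit 7: prefix='1' (no match yet)
Bit 8: prefix='10' (no match yet)
Bit 9: prefix='101' (no match yet)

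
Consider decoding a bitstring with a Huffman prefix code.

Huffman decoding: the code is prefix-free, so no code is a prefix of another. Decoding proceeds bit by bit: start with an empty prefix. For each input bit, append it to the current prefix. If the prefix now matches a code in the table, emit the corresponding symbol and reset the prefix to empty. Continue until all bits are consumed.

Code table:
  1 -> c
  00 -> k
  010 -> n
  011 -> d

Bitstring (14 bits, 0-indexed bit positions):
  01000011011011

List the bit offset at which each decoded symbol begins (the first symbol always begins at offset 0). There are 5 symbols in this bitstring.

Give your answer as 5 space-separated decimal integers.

Answer: 0 3 5 8 11

Derivation:
Bit 0: prefix='0' (no match yet)
Bit 1: prefix='01' (no match yet)
Bit 2: prefix='010' -> emit 'n', reset
Bit 3: prefix='0' (no match yet)
Bit 4: prefix='00' -> emit 'k', reset
Bit 5: prefix='0' (no match yet)
Bit 6: prefix='01' (no match yet)
Bit 7: prefix='011' -> emit 'd', reset
Bit 8: prefix='0' (no match yet)
Bit 9: prefix='01' (no match yet)
Bit 10: prefix='011' -> emit 'd', reset
Bit 11: prefix='0' (no match yet)
Bit 12: prefix='01' (no match yet)
Bit 13: prefix='011' -> emit 'd', reset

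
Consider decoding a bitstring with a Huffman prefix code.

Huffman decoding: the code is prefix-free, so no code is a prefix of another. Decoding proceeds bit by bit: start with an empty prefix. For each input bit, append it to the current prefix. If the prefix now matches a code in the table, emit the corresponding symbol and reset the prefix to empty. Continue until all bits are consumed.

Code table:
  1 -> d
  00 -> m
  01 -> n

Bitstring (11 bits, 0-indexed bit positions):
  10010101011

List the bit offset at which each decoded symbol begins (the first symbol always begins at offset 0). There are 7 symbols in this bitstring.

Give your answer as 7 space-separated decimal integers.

Bit 0: prefix='1' -> emit 'd', reset
Bit 1: prefix='0' (no match yet)
Bit 2: prefix='00' -> emit 'm', reset
Bit 3: prefix='1' -> emit 'd', reset
Bit 4: prefix='0' (no match yet)
Bit 5: prefix='01' -> emit 'n', reset
Bit 6: prefix='0' (no match yet)
Bit 7: prefix='01' -> emit 'n', reset
Bit 8: prefix='0' (no match yet)
Bit 9: prefix='01' -> emit 'n', reset
Bit 10: prefix='1' -> emit 'd', reset

Answer: 0 1 3 4 6 8 10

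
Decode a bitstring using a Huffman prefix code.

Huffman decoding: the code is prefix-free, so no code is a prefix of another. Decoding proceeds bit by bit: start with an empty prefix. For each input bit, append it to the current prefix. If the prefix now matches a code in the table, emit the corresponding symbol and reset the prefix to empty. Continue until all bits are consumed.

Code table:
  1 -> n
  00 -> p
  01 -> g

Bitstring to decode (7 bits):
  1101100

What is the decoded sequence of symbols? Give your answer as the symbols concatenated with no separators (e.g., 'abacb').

Bit 0: prefix='1' -> emit 'n', reset
Bit 1: prefix='1' -> emit 'n', reset
Bit 2: prefix='0' (no match yet)
Bit 3: prefix='01' -> emit 'g', reset
Bit 4: prefix='1' -> emit 'n', reset
Bit 5: prefix='0' (no match yet)
Bit 6: prefix='00' -> emit 'p', reset

Answer: nngnp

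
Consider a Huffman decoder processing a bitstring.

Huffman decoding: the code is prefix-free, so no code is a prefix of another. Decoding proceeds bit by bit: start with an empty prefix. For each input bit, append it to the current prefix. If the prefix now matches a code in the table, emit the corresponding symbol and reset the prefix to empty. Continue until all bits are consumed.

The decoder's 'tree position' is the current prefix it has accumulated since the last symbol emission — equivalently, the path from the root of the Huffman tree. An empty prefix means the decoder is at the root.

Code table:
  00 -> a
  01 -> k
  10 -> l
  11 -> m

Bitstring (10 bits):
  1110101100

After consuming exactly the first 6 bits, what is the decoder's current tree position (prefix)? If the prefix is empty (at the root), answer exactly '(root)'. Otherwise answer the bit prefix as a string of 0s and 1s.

Answer: (root)

Derivation:
Bit 0: prefix='1' (no match yet)
Bit 1: prefix='11' -> emit 'm', reset
Bit 2: prefix='1' (no match yet)
Bit 3: prefix='10' -> emit 'l', reset
Bit 4: prefix='1' (no match yet)
Bit 5: prefix='10' -> emit 'l', reset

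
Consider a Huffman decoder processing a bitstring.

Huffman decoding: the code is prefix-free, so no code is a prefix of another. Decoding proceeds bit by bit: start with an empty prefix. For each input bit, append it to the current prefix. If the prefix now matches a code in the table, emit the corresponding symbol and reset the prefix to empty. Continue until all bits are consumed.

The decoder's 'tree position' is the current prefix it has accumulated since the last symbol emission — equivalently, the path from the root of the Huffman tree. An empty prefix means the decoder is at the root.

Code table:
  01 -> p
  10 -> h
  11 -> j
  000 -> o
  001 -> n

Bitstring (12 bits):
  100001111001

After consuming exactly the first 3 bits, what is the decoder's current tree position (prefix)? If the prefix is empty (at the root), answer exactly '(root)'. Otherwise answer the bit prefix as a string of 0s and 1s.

Bit 0: prefix='1' (no match yet)
Bit 1: prefix='10' -> emit 'h', reset
Bit 2: prefix='0' (no match yet)

Answer: 0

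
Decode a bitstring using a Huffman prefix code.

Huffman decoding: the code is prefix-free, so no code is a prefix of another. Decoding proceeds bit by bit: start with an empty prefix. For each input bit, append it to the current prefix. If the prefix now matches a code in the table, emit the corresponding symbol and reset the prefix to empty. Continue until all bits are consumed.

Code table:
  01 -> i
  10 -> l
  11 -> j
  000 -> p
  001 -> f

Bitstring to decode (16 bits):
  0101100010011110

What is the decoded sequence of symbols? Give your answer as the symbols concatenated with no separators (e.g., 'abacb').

Answer: iilffjl

Derivation:
Bit 0: prefix='0' (no match yet)
Bit 1: prefix='01' -> emit 'i', reset
Bit 2: prefix='0' (no match yet)
Bit 3: prefix='01' -> emit 'i', reset
Bit 4: prefix='1' (no match yet)
Bit 5: prefix='10' -> emit 'l', reset
Bit 6: prefix='0' (no match yet)
Bit 7: prefix='00' (no match yet)
Bit 8: prefix='001' -> emit 'f', reset
Bit 9: prefix='0' (no match yet)
Bit 10: prefix='00' (no match yet)
Bit 11: prefix='001' -> emit 'f', reset
Bit 12: prefix='1' (no match yet)
Bit 13: prefix='11' -> emit 'j', reset
Bit 14: prefix='1' (no match yet)
Bit 15: prefix='10' -> emit 'l', reset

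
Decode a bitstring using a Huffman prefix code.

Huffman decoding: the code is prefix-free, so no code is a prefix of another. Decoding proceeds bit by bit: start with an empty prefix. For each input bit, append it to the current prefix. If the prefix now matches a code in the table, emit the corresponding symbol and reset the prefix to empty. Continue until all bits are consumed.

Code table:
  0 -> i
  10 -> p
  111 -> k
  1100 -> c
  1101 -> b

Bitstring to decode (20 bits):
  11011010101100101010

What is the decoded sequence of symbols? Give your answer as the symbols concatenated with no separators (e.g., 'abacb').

Answer: bpppcppp

Derivation:
Bit 0: prefix='1' (no match yet)
Bit 1: prefix='11' (no match yet)
Bit 2: prefix='110' (no match yet)
Bit 3: prefix='1101' -> emit 'b', reset
Bit 4: prefix='1' (no match yet)
Bit 5: prefix='10' -> emit 'p', reset
Bit 6: prefix='1' (no match yet)
Bit 7: prefix='10' -> emit 'p', reset
Bit 8: prefix='1' (no match yet)
Bit 9: prefix='10' -> emit 'p', reset
Bit 10: prefix='1' (no match yet)
Bit 11: prefix='11' (no match yet)
Bit 12: prefix='110' (no match yet)
Bit 13: prefix='1100' -> emit 'c', reset
Bit 14: prefix='1' (no match yet)
Bit 15: prefix='10' -> emit 'p', reset
Bit 16: prefix='1' (no match yet)
Bit 17: prefix='10' -> emit 'p', reset
Bit 18: prefix='1' (no match yet)
Bit 19: prefix='10' -> emit 'p', reset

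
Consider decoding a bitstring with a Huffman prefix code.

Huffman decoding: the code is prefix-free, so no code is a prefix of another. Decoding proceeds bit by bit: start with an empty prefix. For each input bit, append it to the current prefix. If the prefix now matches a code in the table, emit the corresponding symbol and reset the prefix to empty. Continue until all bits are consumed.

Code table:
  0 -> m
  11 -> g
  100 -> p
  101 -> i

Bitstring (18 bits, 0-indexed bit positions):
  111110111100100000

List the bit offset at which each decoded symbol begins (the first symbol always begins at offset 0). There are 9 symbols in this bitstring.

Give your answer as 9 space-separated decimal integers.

Bit 0: prefix='1' (no match yet)
Bit 1: prefix='11' -> emit 'g', reset
Bit 2: prefix='1' (no match yet)
Bit 3: prefix='11' -> emit 'g', reset
Bit 4: prefix='1' (no match yet)
Bit 5: prefix='10' (no match yet)
Bit 6: prefix='101' -> emit 'i', reset
Bit 7: prefix='1' (no match yet)
Bit 8: prefix='11' -> emit 'g', reset
Bit 9: prefix='1' (no match yet)
Bit 10: prefix='10' (no match yet)
Bit 11: prefix='100' -> emit 'p', reset
Bit 12: prefix='1' (no match yet)
Bit 13: prefix='10' (no match yet)
Bit 14: prefix='100' -> emit 'p', reset
Bit 15: prefix='0' -> emit 'm', reset
Bit 16: prefix='0' -> emit 'm', reset
Bit 17: prefix='0' -> emit 'm', reset

Answer: 0 2 4 7 9 12 15 16 17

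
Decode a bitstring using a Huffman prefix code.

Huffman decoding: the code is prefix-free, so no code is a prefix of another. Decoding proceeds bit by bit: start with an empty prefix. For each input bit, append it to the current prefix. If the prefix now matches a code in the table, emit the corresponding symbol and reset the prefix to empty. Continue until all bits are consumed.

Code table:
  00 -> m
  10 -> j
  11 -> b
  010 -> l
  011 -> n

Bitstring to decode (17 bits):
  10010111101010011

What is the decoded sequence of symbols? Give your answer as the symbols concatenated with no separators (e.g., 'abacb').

Answer: jlbbljn

Derivation:
Bit 0: prefix='1' (no match yet)
Bit 1: prefix='10' -> emit 'j', reset
Bit 2: prefix='0' (no match yet)
Bit 3: prefix='01' (no match yet)
Bit 4: prefix='010' -> emit 'l', reset
Bit 5: prefix='1' (no match yet)
Bit 6: prefix='11' -> emit 'b', reset
Bit 7: prefix='1' (no match yet)
Bit 8: prefix='11' -> emit 'b', reset
Bit 9: prefix='0' (no match yet)
Bit 10: prefix='01' (no match yet)
Bit 11: prefix='010' -> emit 'l', reset
Bit 12: prefix='1' (no match yet)
Bit 13: prefix='10' -> emit 'j', reset
Bit 14: prefix='0' (no match yet)
Bit 15: prefix='01' (no match yet)
Bit 16: prefix='011' -> emit 'n', reset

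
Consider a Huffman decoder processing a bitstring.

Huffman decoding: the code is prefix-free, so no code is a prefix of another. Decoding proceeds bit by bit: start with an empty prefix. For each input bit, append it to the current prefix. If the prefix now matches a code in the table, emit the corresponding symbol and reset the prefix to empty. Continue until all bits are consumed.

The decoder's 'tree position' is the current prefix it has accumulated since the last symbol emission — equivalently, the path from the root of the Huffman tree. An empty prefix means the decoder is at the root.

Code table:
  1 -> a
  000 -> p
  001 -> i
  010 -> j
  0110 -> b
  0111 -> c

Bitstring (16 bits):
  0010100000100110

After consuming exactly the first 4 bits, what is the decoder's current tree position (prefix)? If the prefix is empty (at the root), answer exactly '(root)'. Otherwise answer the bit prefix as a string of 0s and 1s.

Bit 0: prefix='0' (no match yet)
Bit 1: prefix='00' (no match yet)
Bit 2: prefix='001' -> emit 'i', reset
Bit 3: prefix='0' (no match yet)

Answer: 0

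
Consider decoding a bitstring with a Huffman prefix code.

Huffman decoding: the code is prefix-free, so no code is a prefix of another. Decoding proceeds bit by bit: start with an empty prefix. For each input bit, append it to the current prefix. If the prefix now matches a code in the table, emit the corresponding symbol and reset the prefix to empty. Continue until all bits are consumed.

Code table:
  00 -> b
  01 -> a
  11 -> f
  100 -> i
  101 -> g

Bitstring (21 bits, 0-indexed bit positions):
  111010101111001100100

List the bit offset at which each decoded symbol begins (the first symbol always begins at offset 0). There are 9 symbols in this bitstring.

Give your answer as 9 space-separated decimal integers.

Bit 0: prefix='1' (no match yet)
Bit 1: prefix='11' -> emit 'f', reset
Bit 2: prefix='1' (no match yet)
Bit 3: prefix='10' (no match yet)
Bit 4: prefix='101' -> emit 'g', reset
Bit 5: prefix='0' (no match yet)
Bit 6: prefix='01' -> emit 'a', reset
Bit 7: prefix='0' (no match yet)
Bit 8: prefix='01' -> emit 'a', reset
Bit 9: prefix='1' (no match yet)
Bit 10: prefix='11' -> emit 'f', reset
Bit 11: prefix='1' (no match yet)
Bit 12: prefix='10' (no match yet)
Bit 13: prefix='100' -> emit 'i', reset
Bit 14: prefix='1' (no match yet)
Bit 15: prefix='11' -> emit 'f', reset
Bit 16: prefix='0' (no match yet)
Bit 17: prefix='00' -> emit 'b', reset
Bit 18: prefix='1' (no match yet)
Bit 19: prefix='10' (no match yet)
Bit 20: prefix='100' -> emit 'i', reset

Answer: 0 2 5 7 9 11 14 16 18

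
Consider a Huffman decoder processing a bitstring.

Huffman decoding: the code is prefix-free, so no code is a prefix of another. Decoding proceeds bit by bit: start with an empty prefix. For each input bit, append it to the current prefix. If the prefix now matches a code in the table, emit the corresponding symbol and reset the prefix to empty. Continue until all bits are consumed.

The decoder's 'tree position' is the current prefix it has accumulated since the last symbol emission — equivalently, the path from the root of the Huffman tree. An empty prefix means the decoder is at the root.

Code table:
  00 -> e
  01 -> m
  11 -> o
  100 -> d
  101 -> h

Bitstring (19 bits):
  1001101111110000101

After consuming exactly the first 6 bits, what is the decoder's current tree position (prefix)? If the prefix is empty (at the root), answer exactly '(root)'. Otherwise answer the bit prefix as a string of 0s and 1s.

Bit 0: prefix='1' (no match yet)
Bit 1: prefix='10' (no match yet)
Bit 2: prefix='100' -> emit 'd', reset
Bit 3: prefix='1' (no match yet)
Bit 4: prefix='11' -> emit 'o', reset
Bit 5: prefix='0' (no match yet)

Answer: 0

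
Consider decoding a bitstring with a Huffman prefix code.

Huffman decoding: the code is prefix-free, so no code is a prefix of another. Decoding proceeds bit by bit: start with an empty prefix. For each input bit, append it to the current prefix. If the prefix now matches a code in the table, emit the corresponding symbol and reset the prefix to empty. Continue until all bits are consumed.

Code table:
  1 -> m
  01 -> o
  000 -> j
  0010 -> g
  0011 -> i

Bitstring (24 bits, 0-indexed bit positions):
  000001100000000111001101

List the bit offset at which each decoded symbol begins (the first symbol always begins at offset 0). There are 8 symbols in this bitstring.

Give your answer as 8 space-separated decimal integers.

Bit 0: prefix='0' (no match yet)
Bit 1: prefix='00' (no match yet)
Bit 2: prefix='000' -> emit 'j', reset
Bit 3: prefix='0' (no match yet)
Bit 4: prefix='00' (no match yet)
Bit 5: prefix='001' (no match yet)
Bit 6: prefix='0011' -> emit 'i', reset
Bit 7: prefix='0' (no match yet)
Bit 8: prefix='00' (no match yet)
Bit 9: prefix='000' -> emit 'j', reset
Bit 10: prefix='0' (no match yet)
Bit 11: prefix='00' (no match yet)
Bit 12: prefix='000' -> emit 'j', reset
Bit 13: prefix='0' (no match yet)
Bit 14: prefix='00' (no match yet)
Bit 15: prefix='001' (no match yet)
Bit 16: prefix='0011' -> emit 'i', reset
Bit 17: prefix='1' -> emit 'm', reset
Bit 18: prefix='0' (no match yet)
Bit 19: prefix='00' (no match yet)
Bit 20: prefix='001' (no match yet)
Bit 21: prefix='0011' -> emit 'i', reset
Bit 22: prefix='0' (no match yet)
Bit 23: prefix='01' -> emit 'o', reset

Answer: 0 3 7 10 13 17 18 22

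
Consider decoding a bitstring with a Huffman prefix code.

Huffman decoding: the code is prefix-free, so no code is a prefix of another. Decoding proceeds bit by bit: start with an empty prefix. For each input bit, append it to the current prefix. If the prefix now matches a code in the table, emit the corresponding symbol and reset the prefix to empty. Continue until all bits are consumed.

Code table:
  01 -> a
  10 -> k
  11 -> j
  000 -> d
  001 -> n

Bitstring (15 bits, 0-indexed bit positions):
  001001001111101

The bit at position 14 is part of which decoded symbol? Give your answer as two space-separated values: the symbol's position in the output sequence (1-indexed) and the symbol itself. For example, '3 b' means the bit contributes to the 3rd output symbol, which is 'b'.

Answer: 6 a

Derivation:
Bit 0: prefix='0' (no match yet)
Bit 1: prefix='00' (no match yet)
Bit 2: prefix='001' -> emit 'n', reset
Bit 3: prefix='0' (no match yet)
Bit 4: prefix='00' (no match yet)
Bit 5: prefix='001' -> emit 'n', reset
Bit 6: prefix='0' (no match yet)
Bit 7: prefix='00' (no match yet)
Bit 8: prefix='001' -> emit 'n', reset
Bit 9: prefix='1' (no match yet)
Bit 10: prefix='11' -> emit 'j', reset
Bit 11: prefix='1' (no match yet)
Bit 12: prefix='11' -> emit 'j', reset
Bit 13: prefix='0' (no match yet)
Bit 14: prefix='01' -> emit 'a', reset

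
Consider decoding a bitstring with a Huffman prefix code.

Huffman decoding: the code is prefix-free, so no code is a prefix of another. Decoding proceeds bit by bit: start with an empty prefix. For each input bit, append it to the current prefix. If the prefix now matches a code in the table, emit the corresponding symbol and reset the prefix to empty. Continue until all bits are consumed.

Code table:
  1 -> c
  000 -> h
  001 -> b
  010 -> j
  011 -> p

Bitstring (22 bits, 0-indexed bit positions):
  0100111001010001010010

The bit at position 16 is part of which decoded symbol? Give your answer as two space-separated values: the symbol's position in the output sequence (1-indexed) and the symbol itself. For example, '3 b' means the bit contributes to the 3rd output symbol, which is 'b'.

Bit 0: prefix='0' (no match yet)
Bit 1: prefix='01' (no match yet)
Bit 2: prefix='010' -> emit 'j', reset
Bit 3: prefix='0' (no match yet)
Bit 4: prefix='01' (no match yet)
Bit 5: prefix='011' -> emit 'p', reset
Bit 6: prefix='1' -> emit 'c', reset
Bit 7: prefix='0' (no match yet)
Bit 8: prefix='00' (no match yet)
Bit 9: prefix='001' -> emit 'b', reset
Bit 10: prefix='0' (no match yet)
Bit 11: prefix='01' (no match yet)
Bit 12: prefix='010' -> emit 'j', reset
Bit 13: prefix='0' (no match yet)
Bit 14: prefix='00' (no match yet)
Bit 15: prefix='001' -> emit 'b', reset
Bit 16: prefix='0' (no match yet)
Bit 17: prefix='01' (no match yet)
Bit 18: prefix='010' -> emit 'j', reset
Bit 19: prefix='0' (no match yet)
Bit 20: prefix='01' (no match yet)

Answer: 7 j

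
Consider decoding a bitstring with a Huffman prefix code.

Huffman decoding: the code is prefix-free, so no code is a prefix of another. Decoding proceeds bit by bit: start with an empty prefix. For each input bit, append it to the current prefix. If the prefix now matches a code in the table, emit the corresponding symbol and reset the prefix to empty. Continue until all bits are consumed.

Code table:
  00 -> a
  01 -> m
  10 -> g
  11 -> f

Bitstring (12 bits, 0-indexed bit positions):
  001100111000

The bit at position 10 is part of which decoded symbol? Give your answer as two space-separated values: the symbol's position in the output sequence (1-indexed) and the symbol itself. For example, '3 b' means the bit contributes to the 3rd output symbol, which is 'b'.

Answer: 6 a

Derivation:
Bit 0: prefix='0' (no match yet)
Bit 1: prefix='00' -> emit 'a', reset
Bit 2: prefix='1' (no match yet)
Bit 3: prefix='11' -> emit 'f', reset
Bit 4: prefix='0' (no match yet)
Bit 5: prefix='00' -> emit 'a', reset
Bit 6: prefix='1' (no match yet)
Bit 7: prefix='11' -> emit 'f', reset
Bit 8: prefix='1' (no match yet)
Bit 9: prefix='10' -> emit 'g', reset
Bit 10: prefix='0' (no match yet)
Bit 11: prefix='00' -> emit 'a', reset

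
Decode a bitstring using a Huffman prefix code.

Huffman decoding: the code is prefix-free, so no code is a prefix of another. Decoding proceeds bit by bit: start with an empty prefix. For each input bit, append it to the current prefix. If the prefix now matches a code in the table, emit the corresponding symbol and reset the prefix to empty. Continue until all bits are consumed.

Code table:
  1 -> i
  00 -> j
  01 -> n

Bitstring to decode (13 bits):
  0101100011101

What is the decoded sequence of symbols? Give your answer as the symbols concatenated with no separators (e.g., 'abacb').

Answer: nnijniin

Derivation:
Bit 0: prefix='0' (no match yet)
Bit 1: prefix='01' -> emit 'n', reset
Bit 2: prefix='0' (no match yet)
Bit 3: prefix='01' -> emit 'n', reset
Bit 4: prefix='1' -> emit 'i', reset
Bit 5: prefix='0' (no match yet)
Bit 6: prefix='00' -> emit 'j', reset
Bit 7: prefix='0' (no match yet)
Bit 8: prefix='01' -> emit 'n', reset
Bit 9: prefix='1' -> emit 'i', reset
Bit 10: prefix='1' -> emit 'i', reset
Bit 11: prefix='0' (no match yet)
Bit 12: prefix='01' -> emit 'n', reset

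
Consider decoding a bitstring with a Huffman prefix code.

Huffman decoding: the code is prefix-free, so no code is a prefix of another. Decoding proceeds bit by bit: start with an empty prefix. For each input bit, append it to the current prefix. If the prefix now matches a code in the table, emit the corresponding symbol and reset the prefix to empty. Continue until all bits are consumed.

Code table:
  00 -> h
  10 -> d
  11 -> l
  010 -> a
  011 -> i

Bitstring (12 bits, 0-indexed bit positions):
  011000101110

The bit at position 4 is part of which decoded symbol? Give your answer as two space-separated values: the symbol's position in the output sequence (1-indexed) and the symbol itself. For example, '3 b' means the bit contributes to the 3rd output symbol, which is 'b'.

Answer: 2 h

Derivation:
Bit 0: prefix='0' (no match yet)
Bit 1: prefix='01' (no match yet)
Bit 2: prefix='011' -> emit 'i', reset
Bit 3: prefix='0' (no match yet)
Bit 4: prefix='00' -> emit 'h', reset
Bit 5: prefix='0' (no match yet)
Bit 6: prefix='01' (no match yet)
Bit 7: prefix='010' -> emit 'a', reset
Bit 8: prefix='1' (no match yet)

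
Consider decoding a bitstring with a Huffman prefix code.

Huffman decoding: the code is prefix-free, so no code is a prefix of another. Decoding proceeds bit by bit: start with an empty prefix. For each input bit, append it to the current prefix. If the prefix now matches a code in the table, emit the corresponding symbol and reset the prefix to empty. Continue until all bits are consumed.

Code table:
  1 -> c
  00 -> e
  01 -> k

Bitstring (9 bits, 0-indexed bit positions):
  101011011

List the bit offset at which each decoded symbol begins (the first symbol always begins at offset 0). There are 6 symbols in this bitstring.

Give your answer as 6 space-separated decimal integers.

Answer: 0 1 3 5 6 8

Derivation:
Bit 0: prefix='1' -> emit 'c', reset
Bit 1: prefix='0' (no match yet)
Bit 2: prefix='01' -> emit 'k', reset
Bit 3: prefix='0' (no match yet)
Bit 4: prefix='01' -> emit 'k', reset
Bit 5: prefix='1' -> emit 'c', reset
Bit 6: prefix='0' (no match yet)
Bit 7: prefix='01' -> emit 'k', reset
Bit 8: prefix='1' -> emit 'c', reset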